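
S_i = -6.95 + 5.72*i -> [-6.95, -1.23, 4.49, 10.21, 15.93]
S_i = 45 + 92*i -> [45, 137, 229, 321, 413]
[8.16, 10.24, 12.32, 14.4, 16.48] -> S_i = 8.16 + 2.08*i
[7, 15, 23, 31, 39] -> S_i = 7 + 8*i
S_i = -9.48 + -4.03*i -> [-9.48, -13.51, -17.54, -21.57, -25.6]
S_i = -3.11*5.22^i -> [-3.11, -16.23, -84.74, -442.36, -2309.1]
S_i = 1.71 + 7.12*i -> [1.71, 8.83, 15.95, 23.07, 30.19]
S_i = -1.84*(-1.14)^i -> [-1.84, 2.1, -2.39, 2.73, -3.11]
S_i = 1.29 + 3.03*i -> [1.29, 4.32, 7.35, 10.38, 13.41]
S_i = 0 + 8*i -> [0, 8, 16, 24, 32]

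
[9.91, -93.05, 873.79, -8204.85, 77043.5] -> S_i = 9.91*(-9.39)^i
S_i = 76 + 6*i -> [76, 82, 88, 94, 100]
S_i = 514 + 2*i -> [514, 516, 518, 520, 522]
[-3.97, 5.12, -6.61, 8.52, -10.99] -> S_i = -3.97*(-1.29)^i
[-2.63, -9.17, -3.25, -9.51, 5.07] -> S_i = Random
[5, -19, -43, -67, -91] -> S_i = 5 + -24*i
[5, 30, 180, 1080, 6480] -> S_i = 5*6^i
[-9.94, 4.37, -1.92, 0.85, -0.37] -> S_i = -9.94*(-0.44)^i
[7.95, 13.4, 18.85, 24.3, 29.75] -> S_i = 7.95 + 5.45*i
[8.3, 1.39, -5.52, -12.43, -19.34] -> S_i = 8.30 + -6.91*i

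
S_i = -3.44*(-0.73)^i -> [-3.44, 2.51, -1.83, 1.34, -0.98]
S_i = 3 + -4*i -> [3, -1, -5, -9, -13]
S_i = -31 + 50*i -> [-31, 19, 69, 119, 169]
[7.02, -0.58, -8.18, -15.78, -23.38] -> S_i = 7.02 + -7.60*i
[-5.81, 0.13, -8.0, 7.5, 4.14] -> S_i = Random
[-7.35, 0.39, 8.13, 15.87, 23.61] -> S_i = -7.35 + 7.74*i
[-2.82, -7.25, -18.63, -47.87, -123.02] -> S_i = -2.82*2.57^i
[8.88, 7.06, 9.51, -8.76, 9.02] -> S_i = Random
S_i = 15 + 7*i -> [15, 22, 29, 36, 43]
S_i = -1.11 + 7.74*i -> [-1.11, 6.63, 14.37, 22.11, 29.85]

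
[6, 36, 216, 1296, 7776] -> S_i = 6*6^i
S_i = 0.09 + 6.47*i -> [0.09, 6.56, 13.03, 19.5, 25.97]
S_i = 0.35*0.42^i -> [0.35, 0.15, 0.06, 0.03, 0.01]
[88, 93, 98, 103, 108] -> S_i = 88 + 5*i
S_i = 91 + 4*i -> [91, 95, 99, 103, 107]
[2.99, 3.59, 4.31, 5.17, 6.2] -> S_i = 2.99*1.20^i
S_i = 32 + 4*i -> [32, 36, 40, 44, 48]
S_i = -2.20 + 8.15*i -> [-2.2, 5.95, 14.1, 22.25, 30.4]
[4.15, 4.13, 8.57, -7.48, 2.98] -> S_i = Random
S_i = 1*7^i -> [1, 7, 49, 343, 2401]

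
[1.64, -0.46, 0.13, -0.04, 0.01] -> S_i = 1.64*(-0.28)^i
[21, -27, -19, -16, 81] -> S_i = Random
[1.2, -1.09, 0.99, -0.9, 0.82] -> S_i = 1.20*(-0.91)^i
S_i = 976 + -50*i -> [976, 926, 876, 826, 776]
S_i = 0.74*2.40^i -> [0.74, 1.78, 4.26, 10.23, 24.55]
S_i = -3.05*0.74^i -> [-3.05, -2.26, -1.67, -1.24, -0.91]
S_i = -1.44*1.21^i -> [-1.44, -1.74, -2.11, -2.55, -3.09]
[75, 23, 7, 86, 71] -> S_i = Random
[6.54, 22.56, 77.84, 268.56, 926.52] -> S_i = 6.54*3.45^i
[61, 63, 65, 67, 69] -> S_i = 61 + 2*i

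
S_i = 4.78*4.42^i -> [4.78, 21.13, 93.38, 412.76, 1824.39]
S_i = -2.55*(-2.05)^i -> [-2.55, 5.23, -10.72, 21.97, -45.04]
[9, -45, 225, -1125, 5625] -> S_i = 9*-5^i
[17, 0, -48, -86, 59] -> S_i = Random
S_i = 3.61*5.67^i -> [3.61, 20.47, 116.06, 658.05, 3731.12]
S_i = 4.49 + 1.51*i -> [4.49, 6.0, 7.51, 9.02, 10.53]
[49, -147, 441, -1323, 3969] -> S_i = 49*-3^i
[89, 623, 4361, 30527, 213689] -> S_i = 89*7^i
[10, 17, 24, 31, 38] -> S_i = 10 + 7*i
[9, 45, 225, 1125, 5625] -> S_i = 9*5^i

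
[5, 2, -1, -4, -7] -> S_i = 5 + -3*i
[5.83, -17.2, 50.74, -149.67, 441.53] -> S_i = 5.83*(-2.95)^i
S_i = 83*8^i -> [83, 664, 5312, 42496, 339968]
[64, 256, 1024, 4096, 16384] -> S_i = 64*4^i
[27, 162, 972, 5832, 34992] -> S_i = 27*6^i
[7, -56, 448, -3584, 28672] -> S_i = 7*-8^i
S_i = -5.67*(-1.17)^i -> [-5.67, 6.63, -7.76, 9.08, -10.62]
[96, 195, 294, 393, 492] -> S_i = 96 + 99*i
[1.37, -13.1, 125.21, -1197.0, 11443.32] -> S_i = 1.37*(-9.56)^i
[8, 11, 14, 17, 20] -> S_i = 8 + 3*i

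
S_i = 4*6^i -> [4, 24, 144, 864, 5184]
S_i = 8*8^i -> [8, 64, 512, 4096, 32768]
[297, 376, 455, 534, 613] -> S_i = 297 + 79*i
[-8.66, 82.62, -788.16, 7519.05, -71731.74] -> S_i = -8.66*(-9.54)^i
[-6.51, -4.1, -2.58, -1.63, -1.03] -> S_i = -6.51*0.63^i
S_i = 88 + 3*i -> [88, 91, 94, 97, 100]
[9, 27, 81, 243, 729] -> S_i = 9*3^i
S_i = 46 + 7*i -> [46, 53, 60, 67, 74]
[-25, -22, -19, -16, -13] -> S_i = -25 + 3*i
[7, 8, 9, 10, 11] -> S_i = 7 + 1*i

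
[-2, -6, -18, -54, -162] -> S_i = -2*3^i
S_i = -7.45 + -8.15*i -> [-7.45, -15.6, -23.75, -31.9, -40.05]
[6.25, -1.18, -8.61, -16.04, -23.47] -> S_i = 6.25 + -7.43*i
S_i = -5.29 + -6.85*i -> [-5.29, -12.14, -18.99, -25.84, -32.69]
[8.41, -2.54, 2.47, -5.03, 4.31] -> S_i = Random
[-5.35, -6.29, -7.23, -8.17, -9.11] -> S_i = -5.35 + -0.94*i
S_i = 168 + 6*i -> [168, 174, 180, 186, 192]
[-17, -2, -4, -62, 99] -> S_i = Random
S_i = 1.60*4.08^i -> [1.6, 6.53, 26.63, 108.67, 443.36]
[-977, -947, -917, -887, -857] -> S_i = -977 + 30*i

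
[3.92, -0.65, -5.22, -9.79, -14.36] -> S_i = 3.92 + -4.57*i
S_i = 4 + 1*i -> [4, 5, 6, 7, 8]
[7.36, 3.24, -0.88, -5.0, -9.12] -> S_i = 7.36 + -4.12*i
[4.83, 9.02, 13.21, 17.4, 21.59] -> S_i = 4.83 + 4.19*i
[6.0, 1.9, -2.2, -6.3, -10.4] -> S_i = 6.00 + -4.10*i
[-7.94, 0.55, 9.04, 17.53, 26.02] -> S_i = -7.94 + 8.49*i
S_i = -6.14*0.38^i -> [-6.14, -2.33, -0.89, -0.34, -0.13]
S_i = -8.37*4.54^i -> [-8.37, -38.0, -172.52, -783.24, -3555.89]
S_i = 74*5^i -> [74, 370, 1850, 9250, 46250]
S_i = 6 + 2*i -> [6, 8, 10, 12, 14]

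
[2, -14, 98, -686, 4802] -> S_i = 2*-7^i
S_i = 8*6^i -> [8, 48, 288, 1728, 10368]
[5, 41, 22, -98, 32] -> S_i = Random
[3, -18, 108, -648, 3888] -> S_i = 3*-6^i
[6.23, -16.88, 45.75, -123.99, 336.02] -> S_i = 6.23*(-2.71)^i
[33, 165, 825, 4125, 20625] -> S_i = 33*5^i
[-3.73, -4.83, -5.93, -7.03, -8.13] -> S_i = -3.73 + -1.10*i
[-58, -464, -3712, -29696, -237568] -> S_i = -58*8^i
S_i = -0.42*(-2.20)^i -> [-0.42, 0.92, -2.03, 4.47, -9.84]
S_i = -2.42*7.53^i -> [-2.42, -18.22, -137.22, -1033.24, -7780.28]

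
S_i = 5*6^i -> [5, 30, 180, 1080, 6480]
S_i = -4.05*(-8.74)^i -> [-4.05, 35.4, -309.37, 2703.89, -23632.02]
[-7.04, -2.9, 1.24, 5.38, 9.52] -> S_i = -7.04 + 4.14*i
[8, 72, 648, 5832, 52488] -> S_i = 8*9^i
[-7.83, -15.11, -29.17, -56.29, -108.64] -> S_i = -7.83*1.93^i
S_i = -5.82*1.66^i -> [-5.82, -9.66, -16.04, -26.62, -44.19]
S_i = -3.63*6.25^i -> [-3.63, -22.69, -141.8, -886.23, -5538.94]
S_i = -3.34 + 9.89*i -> [-3.34, 6.55, 16.44, 26.33, 36.22]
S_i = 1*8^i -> [1, 8, 64, 512, 4096]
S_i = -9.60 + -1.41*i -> [-9.6, -11.01, -12.42, -13.83, -15.24]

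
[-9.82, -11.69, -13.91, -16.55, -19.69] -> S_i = -9.82*1.19^i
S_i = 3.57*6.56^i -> [3.57, 23.42, 153.63, 1007.81, 6611.25]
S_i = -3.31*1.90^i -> [-3.31, -6.29, -11.95, -22.7, -43.14]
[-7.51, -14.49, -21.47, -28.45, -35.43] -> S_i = -7.51 + -6.98*i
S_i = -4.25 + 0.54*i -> [-4.25, -3.71, -3.17, -2.63, -2.09]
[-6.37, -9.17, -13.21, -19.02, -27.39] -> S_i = -6.37*1.44^i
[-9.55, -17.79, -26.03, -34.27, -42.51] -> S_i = -9.55 + -8.24*i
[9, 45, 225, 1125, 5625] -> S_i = 9*5^i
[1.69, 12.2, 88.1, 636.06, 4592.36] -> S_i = 1.69*7.22^i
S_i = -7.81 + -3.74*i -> [-7.81, -11.55, -15.29, -19.03, -22.77]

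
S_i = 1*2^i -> [1, 2, 4, 8, 16]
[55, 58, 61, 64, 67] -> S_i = 55 + 3*i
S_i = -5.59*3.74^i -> [-5.59, -20.91, -78.19, -292.43, -1093.7]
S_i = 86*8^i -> [86, 688, 5504, 44032, 352256]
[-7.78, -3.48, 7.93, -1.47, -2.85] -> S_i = Random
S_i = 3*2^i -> [3, 6, 12, 24, 48]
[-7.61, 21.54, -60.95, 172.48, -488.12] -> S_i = -7.61*(-2.83)^i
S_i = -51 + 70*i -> [-51, 19, 89, 159, 229]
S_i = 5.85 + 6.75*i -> [5.85, 12.6, 19.35, 26.1, 32.85]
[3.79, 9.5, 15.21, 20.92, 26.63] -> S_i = 3.79 + 5.71*i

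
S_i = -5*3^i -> [-5, -15, -45, -135, -405]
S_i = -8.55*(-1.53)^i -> [-8.55, 13.08, -20.01, 30.62, -46.85]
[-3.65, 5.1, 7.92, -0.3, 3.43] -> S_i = Random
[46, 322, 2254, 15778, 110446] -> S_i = 46*7^i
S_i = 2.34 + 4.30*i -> [2.34, 6.64, 10.94, 15.24, 19.54]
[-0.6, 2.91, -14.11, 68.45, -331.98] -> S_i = -0.60*(-4.85)^i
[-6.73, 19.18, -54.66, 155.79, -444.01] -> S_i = -6.73*(-2.85)^i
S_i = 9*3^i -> [9, 27, 81, 243, 729]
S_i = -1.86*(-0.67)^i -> [-1.86, 1.25, -0.83, 0.56, -0.37]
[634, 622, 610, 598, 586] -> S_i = 634 + -12*i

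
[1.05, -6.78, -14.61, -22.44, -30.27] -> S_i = 1.05 + -7.83*i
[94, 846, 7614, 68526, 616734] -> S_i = 94*9^i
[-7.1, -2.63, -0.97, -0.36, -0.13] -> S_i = -7.10*0.37^i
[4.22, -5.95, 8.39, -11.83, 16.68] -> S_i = 4.22*(-1.41)^i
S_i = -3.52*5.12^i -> [-3.52, -18.02, -92.27, -472.45, -2418.93]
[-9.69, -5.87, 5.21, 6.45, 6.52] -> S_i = Random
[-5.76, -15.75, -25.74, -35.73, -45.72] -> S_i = -5.76 + -9.99*i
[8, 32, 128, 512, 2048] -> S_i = 8*4^i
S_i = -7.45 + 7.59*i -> [-7.45, 0.14, 7.73, 15.32, 22.91]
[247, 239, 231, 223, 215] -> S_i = 247 + -8*i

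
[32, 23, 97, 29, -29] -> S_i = Random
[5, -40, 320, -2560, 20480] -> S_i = 5*-8^i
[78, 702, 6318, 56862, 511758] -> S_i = 78*9^i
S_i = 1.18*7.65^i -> [1.18, 9.03, 69.06, 528.28, 4041.36]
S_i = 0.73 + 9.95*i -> [0.73, 10.68, 20.63, 30.58, 40.53]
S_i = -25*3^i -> [-25, -75, -225, -675, -2025]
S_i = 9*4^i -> [9, 36, 144, 576, 2304]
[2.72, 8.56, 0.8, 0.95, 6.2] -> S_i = Random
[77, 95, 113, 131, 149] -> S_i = 77 + 18*i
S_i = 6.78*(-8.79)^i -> [6.78, -59.6, 523.85, -4604.65, 40474.84]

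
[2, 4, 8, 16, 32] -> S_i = 2*2^i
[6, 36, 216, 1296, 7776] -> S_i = 6*6^i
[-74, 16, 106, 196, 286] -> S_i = -74 + 90*i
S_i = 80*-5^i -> [80, -400, 2000, -10000, 50000]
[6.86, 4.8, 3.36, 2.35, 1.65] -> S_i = 6.86*0.70^i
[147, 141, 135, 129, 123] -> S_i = 147 + -6*i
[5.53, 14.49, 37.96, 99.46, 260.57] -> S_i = 5.53*2.62^i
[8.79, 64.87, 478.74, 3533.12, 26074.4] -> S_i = 8.79*7.38^i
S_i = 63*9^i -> [63, 567, 5103, 45927, 413343]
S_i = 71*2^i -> [71, 142, 284, 568, 1136]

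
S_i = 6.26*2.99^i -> [6.26, 18.72, 55.97, 167.34, 500.33]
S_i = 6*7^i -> [6, 42, 294, 2058, 14406]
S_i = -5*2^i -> [-5, -10, -20, -40, -80]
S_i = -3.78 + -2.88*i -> [-3.78, -6.66, -9.54, -12.42, -15.3]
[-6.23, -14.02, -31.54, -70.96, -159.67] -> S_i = -6.23*2.25^i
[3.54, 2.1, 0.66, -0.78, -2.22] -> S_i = 3.54 + -1.44*i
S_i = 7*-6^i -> [7, -42, 252, -1512, 9072]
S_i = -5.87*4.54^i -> [-5.87, -26.65, -120.99, -549.3, -2493.8]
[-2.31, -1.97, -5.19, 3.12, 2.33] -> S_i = Random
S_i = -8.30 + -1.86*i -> [-8.3, -10.16, -12.02, -13.88, -15.74]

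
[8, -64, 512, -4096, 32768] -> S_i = 8*-8^i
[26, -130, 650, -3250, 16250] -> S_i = 26*-5^i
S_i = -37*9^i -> [-37, -333, -2997, -26973, -242757]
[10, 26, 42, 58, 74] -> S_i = 10 + 16*i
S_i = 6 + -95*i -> [6, -89, -184, -279, -374]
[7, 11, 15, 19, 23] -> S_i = 7 + 4*i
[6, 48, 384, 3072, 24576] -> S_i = 6*8^i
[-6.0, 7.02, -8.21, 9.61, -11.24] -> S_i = -6.00*(-1.17)^i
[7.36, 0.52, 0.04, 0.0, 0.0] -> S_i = 7.36*0.07^i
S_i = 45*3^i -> [45, 135, 405, 1215, 3645]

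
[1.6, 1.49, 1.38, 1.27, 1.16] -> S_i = 1.60 + -0.11*i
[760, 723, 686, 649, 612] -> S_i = 760 + -37*i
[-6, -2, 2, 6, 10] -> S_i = -6 + 4*i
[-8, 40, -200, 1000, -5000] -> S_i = -8*-5^i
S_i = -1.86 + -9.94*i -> [-1.86, -11.8, -21.74, -31.68, -41.62]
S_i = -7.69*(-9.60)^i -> [-7.69, 73.82, -708.71, 6803.62, -65314.75]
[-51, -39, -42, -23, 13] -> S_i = Random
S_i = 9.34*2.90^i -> [9.34, 27.09, 78.55, 227.79, 660.6]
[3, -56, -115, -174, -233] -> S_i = 3 + -59*i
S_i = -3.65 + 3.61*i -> [-3.65, -0.04, 3.57, 7.18, 10.79]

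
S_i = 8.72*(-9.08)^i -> [8.72, -79.18, 718.93, -6527.91, 59273.41]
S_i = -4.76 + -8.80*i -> [-4.76, -13.56, -22.36, -31.16, -39.96]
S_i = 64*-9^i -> [64, -576, 5184, -46656, 419904]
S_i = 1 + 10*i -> [1, 11, 21, 31, 41]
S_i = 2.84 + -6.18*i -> [2.84, -3.34, -9.52, -15.7, -21.88]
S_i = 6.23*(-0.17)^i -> [6.23, -1.06, 0.18, -0.03, 0.01]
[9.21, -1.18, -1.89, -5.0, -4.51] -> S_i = Random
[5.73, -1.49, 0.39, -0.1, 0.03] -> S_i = 5.73*(-0.26)^i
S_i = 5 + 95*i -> [5, 100, 195, 290, 385]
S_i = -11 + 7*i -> [-11, -4, 3, 10, 17]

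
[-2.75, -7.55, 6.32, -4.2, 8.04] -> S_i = Random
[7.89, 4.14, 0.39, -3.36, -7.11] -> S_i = 7.89 + -3.75*i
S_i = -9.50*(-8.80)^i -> [-9.5, 83.6, -735.68, 6473.98, -56971.06]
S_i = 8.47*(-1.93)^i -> [8.47, -16.35, 31.55, -60.89, 117.52]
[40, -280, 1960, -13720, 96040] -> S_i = 40*-7^i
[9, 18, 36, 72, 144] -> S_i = 9*2^i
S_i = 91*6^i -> [91, 546, 3276, 19656, 117936]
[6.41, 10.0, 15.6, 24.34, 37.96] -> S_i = 6.41*1.56^i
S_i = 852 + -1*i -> [852, 851, 850, 849, 848]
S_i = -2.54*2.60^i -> [-2.54, -6.6, -17.17, -44.64, -116.07]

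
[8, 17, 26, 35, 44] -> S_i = 8 + 9*i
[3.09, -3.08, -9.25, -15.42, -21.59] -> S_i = 3.09 + -6.17*i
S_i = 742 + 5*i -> [742, 747, 752, 757, 762]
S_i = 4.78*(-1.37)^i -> [4.78, -6.55, 8.97, -12.29, 16.84]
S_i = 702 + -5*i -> [702, 697, 692, 687, 682]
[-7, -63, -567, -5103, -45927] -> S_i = -7*9^i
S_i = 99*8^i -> [99, 792, 6336, 50688, 405504]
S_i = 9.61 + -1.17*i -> [9.61, 8.44, 7.27, 6.1, 4.93]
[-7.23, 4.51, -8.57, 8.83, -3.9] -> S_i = Random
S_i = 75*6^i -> [75, 450, 2700, 16200, 97200]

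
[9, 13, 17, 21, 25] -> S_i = 9 + 4*i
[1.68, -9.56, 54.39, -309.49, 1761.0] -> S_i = 1.68*(-5.69)^i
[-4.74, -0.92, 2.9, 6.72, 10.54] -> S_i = -4.74 + 3.82*i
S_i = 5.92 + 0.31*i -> [5.92, 6.23, 6.54, 6.85, 7.16]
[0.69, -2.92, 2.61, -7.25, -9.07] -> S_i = Random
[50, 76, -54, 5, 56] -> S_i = Random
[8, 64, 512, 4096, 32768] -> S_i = 8*8^i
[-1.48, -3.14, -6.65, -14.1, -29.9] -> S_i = -1.48*2.12^i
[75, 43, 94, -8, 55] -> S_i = Random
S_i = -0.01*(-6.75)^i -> [-0.01, 0.07, -0.46, 3.08, -20.76]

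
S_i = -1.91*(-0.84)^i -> [-1.91, 1.6, -1.35, 1.13, -0.95]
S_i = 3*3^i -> [3, 9, 27, 81, 243]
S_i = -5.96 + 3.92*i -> [-5.96, -2.04, 1.88, 5.8, 9.72]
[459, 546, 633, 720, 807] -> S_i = 459 + 87*i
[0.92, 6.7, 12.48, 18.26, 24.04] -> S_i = 0.92 + 5.78*i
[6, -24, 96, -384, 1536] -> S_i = 6*-4^i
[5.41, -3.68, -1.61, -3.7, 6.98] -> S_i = Random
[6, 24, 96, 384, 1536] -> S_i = 6*4^i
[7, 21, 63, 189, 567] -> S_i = 7*3^i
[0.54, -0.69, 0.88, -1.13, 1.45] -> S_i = 0.54*(-1.28)^i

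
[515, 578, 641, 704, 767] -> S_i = 515 + 63*i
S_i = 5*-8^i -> [5, -40, 320, -2560, 20480]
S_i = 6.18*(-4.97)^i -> [6.18, -30.71, 152.65, -758.68, 3770.63]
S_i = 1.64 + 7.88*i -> [1.64, 9.52, 17.4, 25.28, 33.16]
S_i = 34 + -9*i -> [34, 25, 16, 7, -2]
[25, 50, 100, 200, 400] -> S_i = 25*2^i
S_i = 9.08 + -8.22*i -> [9.08, 0.86, -7.36, -15.58, -23.8]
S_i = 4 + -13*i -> [4, -9, -22, -35, -48]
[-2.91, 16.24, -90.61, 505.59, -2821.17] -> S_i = -2.91*(-5.58)^i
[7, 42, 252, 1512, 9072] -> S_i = 7*6^i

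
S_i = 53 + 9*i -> [53, 62, 71, 80, 89]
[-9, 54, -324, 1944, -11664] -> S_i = -9*-6^i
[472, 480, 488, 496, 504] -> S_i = 472 + 8*i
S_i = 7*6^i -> [7, 42, 252, 1512, 9072]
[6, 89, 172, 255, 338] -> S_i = 6 + 83*i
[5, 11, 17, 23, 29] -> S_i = 5 + 6*i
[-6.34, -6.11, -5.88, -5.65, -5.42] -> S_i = -6.34 + 0.23*i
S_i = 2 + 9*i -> [2, 11, 20, 29, 38]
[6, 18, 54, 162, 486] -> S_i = 6*3^i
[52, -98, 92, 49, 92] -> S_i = Random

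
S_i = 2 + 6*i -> [2, 8, 14, 20, 26]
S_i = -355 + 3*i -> [-355, -352, -349, -346, -343]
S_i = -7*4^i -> [-7, -28, -112, -448, -1792]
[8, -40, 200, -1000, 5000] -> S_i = 8*-5^i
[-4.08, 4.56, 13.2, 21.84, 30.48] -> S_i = -4.08 + 8.64*i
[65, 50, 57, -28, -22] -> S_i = Random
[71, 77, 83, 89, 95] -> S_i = 71 + 6*i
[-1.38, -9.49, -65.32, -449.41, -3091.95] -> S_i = -1.38*6.88^i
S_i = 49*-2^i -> [49, -98, 196, -392, 784]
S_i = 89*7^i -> [89, 623, 4361, 30527, 213689]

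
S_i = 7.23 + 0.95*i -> [7.23, 8.18, 9.13, 10.08, 11.03]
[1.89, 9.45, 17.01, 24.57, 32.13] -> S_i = 1.89 + 7.56*i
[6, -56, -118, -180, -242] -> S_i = 6 + -62*i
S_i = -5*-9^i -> [-5, 45, -405, 3645, -32805]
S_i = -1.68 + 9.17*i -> [-1.68, 7.49, 16.66, 25.83, 35.0]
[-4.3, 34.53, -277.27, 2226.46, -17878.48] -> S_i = -4.30*(-8.03)^i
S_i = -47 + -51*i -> [-47, -98, -149, -200, -251]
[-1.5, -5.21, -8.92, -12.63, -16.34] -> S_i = -1.50 + -3.71*i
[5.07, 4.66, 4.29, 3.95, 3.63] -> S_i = 5.07*0.92^i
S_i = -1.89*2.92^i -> [-1.89, -5.52, -16.11, -47.06, -137.4]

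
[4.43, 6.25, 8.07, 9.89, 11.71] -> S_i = 4.43 + 1.82*i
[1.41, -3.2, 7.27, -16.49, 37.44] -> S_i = 1.41*(-2.27)^i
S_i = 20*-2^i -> [20, -40, 80, -160, 320]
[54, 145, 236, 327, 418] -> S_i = 54 + 91*i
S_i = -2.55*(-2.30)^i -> [-2.55, 5.86, -13.49, 31.03, -71.36]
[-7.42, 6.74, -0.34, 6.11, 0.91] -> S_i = Random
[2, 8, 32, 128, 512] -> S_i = 2*4^i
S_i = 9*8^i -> [9, 72, 576, 4608, 36864]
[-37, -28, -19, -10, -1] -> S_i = -37 + 9*i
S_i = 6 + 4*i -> [6, 10, 14, 18, 22]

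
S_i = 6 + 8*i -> [6, 14, 22, 30, 38]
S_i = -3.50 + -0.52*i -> [-3.5, -4.02, -4.54, -5.06, -5.58]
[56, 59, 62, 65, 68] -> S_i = 56 + 3*i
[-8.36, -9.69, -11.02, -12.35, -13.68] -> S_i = -8.36 + -1.33*i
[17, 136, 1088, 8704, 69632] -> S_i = 17*8^i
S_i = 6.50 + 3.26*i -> [6.5, 9.76, 13.02, 16.28, 19.54]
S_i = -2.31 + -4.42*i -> [-2.31, -6.73, -11.15, -15.57, -19.99]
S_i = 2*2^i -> [2, 4, 8, 16, 32]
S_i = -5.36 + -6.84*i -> [-5.36, -12.2, -19.04, -25.88, -32.72]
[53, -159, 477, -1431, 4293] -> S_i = 53*-3^i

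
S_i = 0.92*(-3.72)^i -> [0.92, -3.42, 12.73, -47.36, 176.18]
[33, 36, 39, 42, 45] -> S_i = 33 + 3*i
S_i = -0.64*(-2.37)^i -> [-0.64, 1.52, -3.59, 8.52, -20.19]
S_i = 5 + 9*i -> [5, 14, 23, 32, 41]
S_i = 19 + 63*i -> [19, 82, 145, 208, 271]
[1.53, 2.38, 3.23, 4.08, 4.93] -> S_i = 1.53 + 0.85*i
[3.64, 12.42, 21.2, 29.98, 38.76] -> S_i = 3.64 + 8.78*i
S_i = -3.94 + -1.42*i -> [-3.94, -5.36, -6.78, -8.2, -9.62]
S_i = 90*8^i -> [90, 720, 5760, 46080, 368640]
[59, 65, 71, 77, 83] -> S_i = 59 + 6*i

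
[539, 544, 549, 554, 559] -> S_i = 539 + 5*i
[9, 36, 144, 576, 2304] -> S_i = 9*4^i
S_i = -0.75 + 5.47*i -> [-0.75, 4.72, 10.19, 15.66, 21.13]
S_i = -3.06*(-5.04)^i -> [-3.06, 15.42, -77.73, 391.75, -1974.44]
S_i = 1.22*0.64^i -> [1.22, 0.78, 0.5, 0.32, 0.2]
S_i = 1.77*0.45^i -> [1.77, 0.8, 0.36, 0.16, 0.07]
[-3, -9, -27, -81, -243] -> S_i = -3*3^i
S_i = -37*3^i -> [-37, -111, -333, -999, -2997]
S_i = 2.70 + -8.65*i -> [2.7, -5.95, -14.6, -23.25, -31.9]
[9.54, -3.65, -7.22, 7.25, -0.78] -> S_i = Random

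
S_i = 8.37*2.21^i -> [8.37, 18.5, 40.88, 90.34, 199.66]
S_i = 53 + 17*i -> [53, 70, 87, 104, 121]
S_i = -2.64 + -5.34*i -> [-2.64, -7.98, -13.32, -18.66, -24.0]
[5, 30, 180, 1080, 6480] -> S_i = 5*6^i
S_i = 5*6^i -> [5, 30, 180, 1080, 6480]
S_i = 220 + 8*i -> [220, 228, 236, 244, 252]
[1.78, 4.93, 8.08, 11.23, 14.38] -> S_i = 1.78 + 3.15*i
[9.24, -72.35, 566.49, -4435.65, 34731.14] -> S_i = 9.24*(-7.83)^i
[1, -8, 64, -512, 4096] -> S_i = 1*-8^i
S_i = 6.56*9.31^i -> [6.56, 61.07, 568.6, 5293.62, 49283.62]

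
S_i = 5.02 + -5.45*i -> [5.02, -0.43, -5.88, -11.33, -16.78]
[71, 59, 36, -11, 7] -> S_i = Random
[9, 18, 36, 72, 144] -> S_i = 9*2^i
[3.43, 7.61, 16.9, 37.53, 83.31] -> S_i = 3.43*2.22^i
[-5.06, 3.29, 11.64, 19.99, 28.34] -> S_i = -5.06 + 8.35*i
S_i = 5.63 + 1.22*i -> [5.63, 6.85, 8.07, 9.29, 10.51]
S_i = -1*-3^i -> [-1, 3, -9, 27, -81]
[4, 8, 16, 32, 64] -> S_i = 4*2^i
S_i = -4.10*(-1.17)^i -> [-4.1, 4.8, -5.61, 6.57, -7.68]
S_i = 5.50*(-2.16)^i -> [5.5, -11.88, 25.66, -55.43, 119.72]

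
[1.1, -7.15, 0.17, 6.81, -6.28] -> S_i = Random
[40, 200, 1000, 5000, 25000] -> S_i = 40*5^i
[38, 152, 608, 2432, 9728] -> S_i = 38*4^i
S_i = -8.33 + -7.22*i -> [-8.33, -15.55, -22.77, -29.99, -37.21]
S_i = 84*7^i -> [84, 588, 4116, 28812, 201684]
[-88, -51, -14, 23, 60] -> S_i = -88 + 37*i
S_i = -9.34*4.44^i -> [-9.34, -41.47, -184.13, -817.52, -3629.77]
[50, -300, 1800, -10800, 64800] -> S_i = 50*-6^i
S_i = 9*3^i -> [9, 27, 81, 243, 729]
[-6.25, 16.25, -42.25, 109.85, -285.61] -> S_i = -6.25*(-2.60)^i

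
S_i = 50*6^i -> [50, 300, 1800, 10800, 64800]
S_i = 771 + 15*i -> [771, 786, 801, 816, 831]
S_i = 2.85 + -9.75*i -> [2.85, -6.9, -16.65, -26.4, -36.15]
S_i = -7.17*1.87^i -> [-7.17, -13.41, -25.07, -46.89, -87.68]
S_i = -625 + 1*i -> [-625, -624, -623, -622, -621]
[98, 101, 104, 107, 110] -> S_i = 98 + 3*i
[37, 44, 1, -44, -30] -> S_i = Random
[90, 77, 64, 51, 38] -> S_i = 90 + -13*i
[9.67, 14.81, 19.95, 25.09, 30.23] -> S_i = 9.67 + 5.14*i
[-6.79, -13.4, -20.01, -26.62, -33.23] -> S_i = -6.79 + -6.61*i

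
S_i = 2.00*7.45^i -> [2.0, 14.9, 111.01, 826.99, 6161.06]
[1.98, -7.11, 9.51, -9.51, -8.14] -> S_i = Random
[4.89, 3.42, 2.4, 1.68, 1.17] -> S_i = 4.89*0.70^i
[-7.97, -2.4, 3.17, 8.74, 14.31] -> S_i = -7.97 + 5.57*i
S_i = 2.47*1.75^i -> [2.47, 4.32, 7.56, 13.24, 23.17]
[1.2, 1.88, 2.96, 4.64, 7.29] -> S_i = 1.20*1.57^i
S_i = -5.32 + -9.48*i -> [-5.32, -14.8, -24.28, -33.76, -43.24]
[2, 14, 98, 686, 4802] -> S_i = 2*7^i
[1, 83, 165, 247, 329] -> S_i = 1 + 82*i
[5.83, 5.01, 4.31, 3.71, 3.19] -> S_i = 5.83*0.86^i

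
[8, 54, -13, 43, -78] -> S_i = Random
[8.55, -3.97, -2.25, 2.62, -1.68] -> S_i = Random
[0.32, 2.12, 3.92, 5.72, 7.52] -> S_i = 0.32 + 1.80*i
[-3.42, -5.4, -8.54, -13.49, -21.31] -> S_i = -3.42*1.58^i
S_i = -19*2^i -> [-19, -38, -76, -152, -304]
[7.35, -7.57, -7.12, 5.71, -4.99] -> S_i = Random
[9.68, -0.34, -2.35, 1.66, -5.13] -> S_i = Random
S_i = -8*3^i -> [-8, -24, -72, -216, -648]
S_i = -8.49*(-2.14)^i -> [-8.49, 18.17, -38.88, 83.2, -178.06]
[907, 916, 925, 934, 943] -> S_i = 907 + 9*i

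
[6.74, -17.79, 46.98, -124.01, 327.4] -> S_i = 6.74*(-2.64)^i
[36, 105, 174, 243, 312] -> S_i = 36 + 69*i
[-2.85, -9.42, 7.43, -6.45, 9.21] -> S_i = Random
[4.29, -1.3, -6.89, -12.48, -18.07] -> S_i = 4.29 + -5.59*i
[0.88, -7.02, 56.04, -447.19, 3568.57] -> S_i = 0.88*(-7.98)^i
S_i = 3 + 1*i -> [3, 4, 5, 6, 7]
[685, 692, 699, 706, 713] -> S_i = 685 + 7*i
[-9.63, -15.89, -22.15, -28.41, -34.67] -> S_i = -9.63 + -6.26*i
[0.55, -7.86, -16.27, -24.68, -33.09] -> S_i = 0.55 + -8.41*i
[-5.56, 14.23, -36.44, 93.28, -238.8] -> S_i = -5.56*(-2.56)^i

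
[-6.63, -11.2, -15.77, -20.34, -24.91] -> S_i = -6.63 + -4.57*i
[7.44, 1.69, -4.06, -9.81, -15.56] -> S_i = 7.44 + -5.75*i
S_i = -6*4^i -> [-6, -24, -96, -384, -1536]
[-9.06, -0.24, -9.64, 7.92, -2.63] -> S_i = Random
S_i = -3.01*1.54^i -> [-3.01, -4.64, -7.14, -10.99, -16.93]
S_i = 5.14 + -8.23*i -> [5.14, -3.09, -11.32, -19.55, -27.78]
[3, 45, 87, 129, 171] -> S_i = 3 + 42*i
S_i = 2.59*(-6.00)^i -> [2.59, -15.54, 93.24, -559.44, 3356.64]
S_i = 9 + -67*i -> [9, -58, -125, -192, -259]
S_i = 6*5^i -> [6, 30, 150, 750, 3750]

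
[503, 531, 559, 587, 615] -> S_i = 503 + 28*i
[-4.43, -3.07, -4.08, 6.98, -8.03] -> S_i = Random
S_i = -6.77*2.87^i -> [-6.77, -19.43, -55.76, -160.04, -459.32]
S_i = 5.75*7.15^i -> [5.75, 41.11, 293.95, 2101.77, 15027.68]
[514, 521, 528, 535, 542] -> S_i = 514 + 7*i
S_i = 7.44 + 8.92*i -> [7.44, 16.36, 25.28, 34.2, 43.12]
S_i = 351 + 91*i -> [351, 442, 533, 624, 715]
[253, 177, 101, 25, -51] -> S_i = 253 + -76*i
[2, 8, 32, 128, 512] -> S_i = 2*4^i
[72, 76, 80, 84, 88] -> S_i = 72 + 4*i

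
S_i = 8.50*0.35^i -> [8.5, 2.97, 1.04, 0.36, 0.13]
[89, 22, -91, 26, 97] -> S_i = Random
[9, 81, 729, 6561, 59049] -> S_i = 9*9^i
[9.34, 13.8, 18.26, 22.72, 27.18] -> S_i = 9.34 + 4.46*i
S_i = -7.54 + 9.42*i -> [-7.54, 1.88, 11.3, 20.72, 30.14]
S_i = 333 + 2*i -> [333, 335, 337, 339, 341]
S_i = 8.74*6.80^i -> [8.74, 59.43, 404.14, 2748.14, 18687.32]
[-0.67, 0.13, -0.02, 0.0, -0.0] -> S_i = -0.67*(-0.19)^i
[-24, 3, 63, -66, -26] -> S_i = Random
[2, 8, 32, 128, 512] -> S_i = 2*4^i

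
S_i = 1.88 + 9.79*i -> [1.88, 11.67, 21.46, 31.25, 41.04]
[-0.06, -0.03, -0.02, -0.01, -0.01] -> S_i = -0.06*0.57^i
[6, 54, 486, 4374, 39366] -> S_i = 6*9^i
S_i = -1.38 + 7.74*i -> [-1.38, 6.36, 14.1, 21.84, 29.58]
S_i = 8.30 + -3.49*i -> [8.3, 4.81, 1.32, -2.17, -5.66]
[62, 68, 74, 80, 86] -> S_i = 62 + 6*i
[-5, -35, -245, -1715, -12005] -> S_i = -5*7^i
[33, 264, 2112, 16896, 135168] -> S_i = 33*8^i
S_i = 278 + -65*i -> [278, 213, 148, 83, 18]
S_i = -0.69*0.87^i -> [-0.69, -0.6, -0.52, -0.45, -0.4]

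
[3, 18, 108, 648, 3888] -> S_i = 3*6^i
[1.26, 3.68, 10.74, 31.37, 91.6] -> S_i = 1.26*2.92^i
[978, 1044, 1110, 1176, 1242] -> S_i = 978 + 66*i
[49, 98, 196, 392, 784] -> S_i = 49*2^i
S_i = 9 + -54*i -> [9, -45, -99, -153, -207]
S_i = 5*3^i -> [5, 15, 45, 135, 405]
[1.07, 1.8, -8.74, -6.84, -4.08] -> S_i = Random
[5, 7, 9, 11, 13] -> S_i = 5 + 2*i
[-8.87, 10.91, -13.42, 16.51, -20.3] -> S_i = -8.87*(-1.23)^i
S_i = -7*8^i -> [-7, -56, -448, -3584, -28672]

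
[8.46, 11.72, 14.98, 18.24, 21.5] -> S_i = 8.46 + 3.26*i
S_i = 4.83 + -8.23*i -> [4.83, -3.4, -11.63, -19.86, -28.09]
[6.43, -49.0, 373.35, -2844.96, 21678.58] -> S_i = 6.43*(-7.62)^i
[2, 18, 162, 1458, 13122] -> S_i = 2*9^i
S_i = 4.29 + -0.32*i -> [4.29, 3.97, 3.65, 3.33, 3.01]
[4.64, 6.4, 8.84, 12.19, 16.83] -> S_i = 4.64*1.38^i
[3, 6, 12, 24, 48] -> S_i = 3*2^i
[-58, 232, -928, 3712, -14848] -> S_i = -58*-4^i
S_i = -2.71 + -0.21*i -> [-2.71, -2.92, -3.13, -3.34, -3.55]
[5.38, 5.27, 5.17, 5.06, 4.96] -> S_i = 5.38*0.98^i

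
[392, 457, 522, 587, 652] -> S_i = 392 + 65*i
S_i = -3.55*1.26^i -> [-3.55, -4.47, -5.64, -7.1, -8.95]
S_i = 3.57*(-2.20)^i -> [3.57, -7.85, 17.28, -38.01, 83.63]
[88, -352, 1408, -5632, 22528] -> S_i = 88*-4^i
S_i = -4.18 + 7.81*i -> [-4.18, 3.63, 11.44, 19.25, 27.06]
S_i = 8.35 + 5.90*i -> [8.35, 14.25, 20.15, 26.05, 31.95]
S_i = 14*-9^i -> [14, -126, 1134, -10206, 91854]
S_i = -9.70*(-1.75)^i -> [-9.7, 16.97, -29.71, 51.99, -90.98]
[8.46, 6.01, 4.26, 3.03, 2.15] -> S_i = 8.46*0.71^i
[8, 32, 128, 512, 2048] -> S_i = 8*4^i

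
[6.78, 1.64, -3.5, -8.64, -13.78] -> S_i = 6.78 + -5.14*i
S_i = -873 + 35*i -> [-873, -838, -803, -768, -733]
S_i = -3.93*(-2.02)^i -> [-3.93, 7.94, -16.04, 32.39, -65.43]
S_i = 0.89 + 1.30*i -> [0.89, 2.19, 3.49, 4.79, 6.09]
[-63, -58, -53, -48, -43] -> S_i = -63 + 5*i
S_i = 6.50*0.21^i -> [6.5, 1.36, 0.29, 0.06, 0.01]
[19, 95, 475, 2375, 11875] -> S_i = 19*5^i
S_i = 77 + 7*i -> [77, 84, 91, 98, 105]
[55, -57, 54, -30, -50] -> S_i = Random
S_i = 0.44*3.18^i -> [0.44, 1.4, 4.45, 14.15, 44.99]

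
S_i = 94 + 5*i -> [94, 99, 104, 109, 114]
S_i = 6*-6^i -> [6, -36, 216, -1296, 7776]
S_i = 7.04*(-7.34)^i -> [7.04, -51.67, 379.28, -2783.95, 20434.17]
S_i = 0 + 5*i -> [0, 5, 10, 15, 20]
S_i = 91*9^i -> [91, 819, 7371, 66339, 597051]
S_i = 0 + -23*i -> [0, -23, -46, -69, -92]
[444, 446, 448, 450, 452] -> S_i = 444 + 2*i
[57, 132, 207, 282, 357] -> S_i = 57 + 75*i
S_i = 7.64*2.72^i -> [7.64, 20.78, 56.52, 153.74, 418.19]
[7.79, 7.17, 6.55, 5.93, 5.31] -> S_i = 7.79 + -0.62*i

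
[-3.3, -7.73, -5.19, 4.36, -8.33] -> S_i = Random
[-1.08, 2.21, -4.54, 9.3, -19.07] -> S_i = -1.08*(-2.05)^i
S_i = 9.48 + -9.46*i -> [9.48, 0.02, -9.44, -18.9, -28.36]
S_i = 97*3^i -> [97, 291, 873, 2619, 7857]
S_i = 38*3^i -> [38, 114, 342, 1026, 3078]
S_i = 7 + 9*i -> [7, 16, 25, 34, 43]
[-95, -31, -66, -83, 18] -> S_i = Random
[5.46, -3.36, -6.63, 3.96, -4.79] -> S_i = Random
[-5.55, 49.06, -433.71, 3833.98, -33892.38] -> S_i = -5.55*(-8.84)^i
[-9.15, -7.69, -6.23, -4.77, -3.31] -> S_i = -9.15 + 1.46*i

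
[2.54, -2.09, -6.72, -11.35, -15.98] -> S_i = 2.54 + -4.63*i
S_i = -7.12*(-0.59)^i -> [-7.12, 4.2, -2.48, 1.46, -0.86]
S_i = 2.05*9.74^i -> [2.05, 19.97, 194.48, 1894.22, 18449.72]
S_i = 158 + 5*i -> [158, 163, 168, 173, 178]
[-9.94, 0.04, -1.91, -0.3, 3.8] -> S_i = Random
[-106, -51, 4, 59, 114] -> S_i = -106 + 55*i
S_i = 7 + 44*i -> [7, 51, 95, 139, 183]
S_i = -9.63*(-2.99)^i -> [-9.63, 28.79, -86.09, 257.42, -769.68]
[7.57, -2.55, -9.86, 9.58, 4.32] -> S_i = Random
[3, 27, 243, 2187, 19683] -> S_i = 3*9^i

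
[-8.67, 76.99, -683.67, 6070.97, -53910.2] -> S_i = -8.67*(-8.88)^i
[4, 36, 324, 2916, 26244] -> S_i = 4*9^i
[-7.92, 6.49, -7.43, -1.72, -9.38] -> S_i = Random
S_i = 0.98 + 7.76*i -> [0.98, 8.74, 16.5, 24.26, 32.02]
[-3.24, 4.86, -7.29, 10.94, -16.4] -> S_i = -3.24*(-1.50)^i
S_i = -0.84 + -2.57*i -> [-0.84, -3.41, -5.98, -8.55, -11.12]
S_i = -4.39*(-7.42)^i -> [-4.39, 32.57, -241.7, 1793.4, -13307.0]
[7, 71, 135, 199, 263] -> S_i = 7 + 64*i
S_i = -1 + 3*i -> [-1, 2, 5, 8, 11]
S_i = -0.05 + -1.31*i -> [-0.05, -1.36, -2.67, -3.98, -5.29]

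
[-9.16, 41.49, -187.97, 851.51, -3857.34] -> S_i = -9.16*(-4.53)^i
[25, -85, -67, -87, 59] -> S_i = Random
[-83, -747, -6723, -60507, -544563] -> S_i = -83*9^i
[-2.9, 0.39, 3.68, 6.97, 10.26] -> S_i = -2.90 + 3.29*i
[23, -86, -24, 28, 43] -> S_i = Random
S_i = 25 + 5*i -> [25, 30, 35, 40, 45]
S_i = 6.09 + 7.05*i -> [6.09, 13.14, 20.19, 27.24, 34.29]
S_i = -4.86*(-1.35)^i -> [-4.86, 6.56, -8.86, 11.96, -16.14]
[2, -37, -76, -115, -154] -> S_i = 2 + -39*i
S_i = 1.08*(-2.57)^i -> [1.08, -2.78, 7.13, -18.33, 47.11]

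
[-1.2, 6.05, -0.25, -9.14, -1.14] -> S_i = Random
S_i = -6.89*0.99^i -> [-6.89, -6.82, -6.75, -6.69, -6.62]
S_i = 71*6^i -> [71, 426, 2556, 15336, 92016]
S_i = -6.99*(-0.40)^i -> [-6.99, 2.8, -1.12, 0.45, -0.18]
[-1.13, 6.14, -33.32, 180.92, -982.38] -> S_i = -1.13*(-5.43)^i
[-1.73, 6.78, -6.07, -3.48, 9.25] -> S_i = Random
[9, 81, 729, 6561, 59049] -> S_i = 9*9^i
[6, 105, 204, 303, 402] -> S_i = 6 + 99*i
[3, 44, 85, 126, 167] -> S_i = 3 + 41*i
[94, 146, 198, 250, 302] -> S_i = 94 + 52*i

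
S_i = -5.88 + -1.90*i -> [-5.88, -7.78, -9.68, -11.58, -13.48]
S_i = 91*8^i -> [91, 728, 5824, 46592, 372736]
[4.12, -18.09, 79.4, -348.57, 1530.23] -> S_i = 4.12*(-4.39)^i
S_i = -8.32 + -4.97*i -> [-8.32, -13.29, -18.26, -23.23, -28.2]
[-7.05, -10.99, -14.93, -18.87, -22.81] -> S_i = -7.05 + -3.94*i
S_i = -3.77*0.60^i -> [-3.77, -2.26, -1.36, -0.81, -0.49]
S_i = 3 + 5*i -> [3, 8, 13, 18, 23]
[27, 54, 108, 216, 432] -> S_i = 27*2^i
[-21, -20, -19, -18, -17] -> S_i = -21 + 1*i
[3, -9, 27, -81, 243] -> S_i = 3*-3^i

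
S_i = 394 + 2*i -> [394, 396, 398, 400, 402]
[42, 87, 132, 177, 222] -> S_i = 42 + 45*i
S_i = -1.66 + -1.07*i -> [-1.66, -2.73, -3.8, -4.87, -5.94]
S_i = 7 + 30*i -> [7, 37, 67, 97, 127]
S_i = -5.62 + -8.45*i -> [-5.62, -14.07, -22.52, -30.97, -39.42]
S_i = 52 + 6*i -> [52, 58, 64, 70, 76]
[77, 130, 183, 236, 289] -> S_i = 77 + 53*i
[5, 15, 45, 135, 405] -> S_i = 5*3^i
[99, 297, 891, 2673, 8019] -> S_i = 99*3^i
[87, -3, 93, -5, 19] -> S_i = Random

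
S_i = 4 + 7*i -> [4, 11, 18, 25, 32]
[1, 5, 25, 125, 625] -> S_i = 1*5^i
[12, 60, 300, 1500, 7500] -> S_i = 12*5^i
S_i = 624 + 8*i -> [624, 632, 640, 648, 656]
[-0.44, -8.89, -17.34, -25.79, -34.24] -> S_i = -0.44 + -8.45*i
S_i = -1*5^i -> [-1, -5, -25, -125, -625]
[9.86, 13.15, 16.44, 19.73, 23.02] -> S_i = 9.86 + 3.29*i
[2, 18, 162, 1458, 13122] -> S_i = 2*9^i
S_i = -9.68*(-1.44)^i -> [-9.68, 13.94, -20.07, 28.9, -41.62]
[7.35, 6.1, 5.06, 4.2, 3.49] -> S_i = 7.35*0.83^i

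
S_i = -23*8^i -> [-23, -184, -1472, -11776, -94208]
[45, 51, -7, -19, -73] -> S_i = Random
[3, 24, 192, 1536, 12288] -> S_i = 3*8^i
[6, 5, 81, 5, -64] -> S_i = Random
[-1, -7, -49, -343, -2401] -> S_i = -1*7^i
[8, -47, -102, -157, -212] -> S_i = 8 + -55*i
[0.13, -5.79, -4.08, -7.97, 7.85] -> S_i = Random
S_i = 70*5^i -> [70, 350, 1750, 8750, 43750]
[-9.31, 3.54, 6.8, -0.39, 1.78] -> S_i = Random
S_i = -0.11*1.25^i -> [-0.11, -0.14, -0.17, -0.21, -0.27]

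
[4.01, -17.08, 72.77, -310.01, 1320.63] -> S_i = 4.01*(-4.26)^i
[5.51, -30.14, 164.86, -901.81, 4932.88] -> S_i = 5.51*(-5.47)^i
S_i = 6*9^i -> [6, 54, 486, 4374, 39366]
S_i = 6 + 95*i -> [6, 101, 196, 291, 386]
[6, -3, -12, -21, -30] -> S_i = 6 + -9*i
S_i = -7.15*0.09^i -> [-7.15, -0.64, -0.06, -0.01, -0.0]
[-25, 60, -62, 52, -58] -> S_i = Random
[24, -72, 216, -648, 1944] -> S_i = 24*-3^i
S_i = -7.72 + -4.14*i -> [-7.72, -11.86, -16.0, -20.14, -24.28]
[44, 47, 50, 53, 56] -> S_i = 44 + 3*i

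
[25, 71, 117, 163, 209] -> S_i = 25 + 46*i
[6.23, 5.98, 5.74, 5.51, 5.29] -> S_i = 6.23*0.96^i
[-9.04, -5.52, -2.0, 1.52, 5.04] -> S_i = -9.04 + 3.52*i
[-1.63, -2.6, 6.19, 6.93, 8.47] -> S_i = Random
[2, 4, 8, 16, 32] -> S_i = 2*2^i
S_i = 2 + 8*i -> [2, 10, 18, 26, 34]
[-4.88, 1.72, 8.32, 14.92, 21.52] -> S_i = -4.88 + 6.60*i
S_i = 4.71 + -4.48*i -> [4.71, 0.23, -4.25, -8.73, -13.21]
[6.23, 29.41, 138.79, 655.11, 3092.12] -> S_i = 6.23*4.72^i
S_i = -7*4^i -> [-7, -28, -112, -448, -1792]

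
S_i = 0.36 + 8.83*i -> [0.36, 9.19, 18.02, 26.85, 35.68]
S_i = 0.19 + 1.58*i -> [0.19, 1.77, 3.35, 4.93, 6.51]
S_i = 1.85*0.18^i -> [1.85, 0.33, 0.06, 0.01, 0.0]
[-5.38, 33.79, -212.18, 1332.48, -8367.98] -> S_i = -5.38*(-6.28)^i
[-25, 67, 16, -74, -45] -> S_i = Random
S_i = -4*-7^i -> [-4, 28, -196, 1372, -9604]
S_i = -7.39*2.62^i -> [-7.39, -19.36, -50.73, -132.91, -348.22]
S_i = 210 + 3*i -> [210, 213, 216, 219, 222]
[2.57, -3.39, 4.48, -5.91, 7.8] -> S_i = 2.57*(-1.32)^i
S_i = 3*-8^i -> [3, -24, 192, -1536, 12288]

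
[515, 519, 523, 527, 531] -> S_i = 515 + 4*i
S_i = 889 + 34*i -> [889, 923, 957, 991, 1025]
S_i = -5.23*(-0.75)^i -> [-5.23, 3.92, -2.94, 2.21, -1.65]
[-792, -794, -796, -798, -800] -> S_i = -792 + -2*i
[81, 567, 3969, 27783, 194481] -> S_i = 81*7^i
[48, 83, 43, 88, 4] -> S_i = Random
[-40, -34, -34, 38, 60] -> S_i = Random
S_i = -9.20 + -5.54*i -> [-9.2, -14.74, -20.28, -25.82, -31.36]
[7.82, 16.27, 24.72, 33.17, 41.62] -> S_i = 7.82 + 8.45*i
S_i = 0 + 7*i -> [0, 7, 14, 21, 28]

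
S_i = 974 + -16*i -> [974, 958, 942, 926, 910]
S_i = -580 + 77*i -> [-580, -503, -426, -349, -272]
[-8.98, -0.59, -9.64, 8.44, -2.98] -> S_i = Random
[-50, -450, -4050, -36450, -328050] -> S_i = -50*9^i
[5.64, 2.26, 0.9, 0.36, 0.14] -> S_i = 5.64*0.40^i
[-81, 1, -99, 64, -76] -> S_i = Random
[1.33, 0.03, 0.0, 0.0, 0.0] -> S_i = 1.33*0.02^i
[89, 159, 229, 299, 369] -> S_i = 89 + 70*i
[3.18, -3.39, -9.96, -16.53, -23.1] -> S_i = 3.18 + -6.57*i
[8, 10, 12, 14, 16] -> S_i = 8 + 2*i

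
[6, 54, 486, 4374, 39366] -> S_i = 6*9^i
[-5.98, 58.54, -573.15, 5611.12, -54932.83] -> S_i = -5.98*(-9.79)^i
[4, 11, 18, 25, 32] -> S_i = 4 + 7*i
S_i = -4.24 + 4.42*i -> [-4.24, 0.18, 4.6, 9.02, 13.44]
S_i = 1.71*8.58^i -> [1.71, 14.67, 125.88, 1080.09, 9267.13]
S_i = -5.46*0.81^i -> [-5.46, -4.42, -3.58, -2.9, -2.35]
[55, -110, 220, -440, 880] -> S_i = 55*-2^i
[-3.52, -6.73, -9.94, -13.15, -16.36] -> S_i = -3.52 + -3.21*i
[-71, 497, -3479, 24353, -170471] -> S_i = -71*-7^i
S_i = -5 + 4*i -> [-5, -1, 3, 7, 11]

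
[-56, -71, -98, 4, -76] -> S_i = Random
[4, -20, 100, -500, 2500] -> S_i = 4*-5^i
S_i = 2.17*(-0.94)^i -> [2.17, -2.04, 1.92, -1.8, 1.69]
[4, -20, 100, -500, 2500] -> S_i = 4*-5^i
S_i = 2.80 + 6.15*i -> [2.8, 8.95, 15.1, 21.25, 27.4]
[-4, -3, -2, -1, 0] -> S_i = -4 + 1*i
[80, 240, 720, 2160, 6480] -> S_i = 80*3^i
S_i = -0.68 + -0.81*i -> [-0.68, -1.49, -2.3, -3.11, -3.92]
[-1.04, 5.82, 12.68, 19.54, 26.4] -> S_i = -1.04 + 6.86*i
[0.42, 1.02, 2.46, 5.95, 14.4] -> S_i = 0.42*2.42^i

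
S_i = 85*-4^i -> [85, -340, 1360, -5440, 21760]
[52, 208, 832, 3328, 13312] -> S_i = 52*4^i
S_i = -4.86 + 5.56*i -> [-4.86, 0.7, 6.26, 11.82, 17.38]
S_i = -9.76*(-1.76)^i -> [-9.76, 17.18, -30.23, 53.21, -93.65]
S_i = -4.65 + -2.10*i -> [-4.65, -6.75, -8.85, -10.95, -13.05]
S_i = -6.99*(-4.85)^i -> [-6.99, 33.9, -164.42, 797.45, -3867.62]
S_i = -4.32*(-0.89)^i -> [-4.32, 3.84, -3.42, 3.05, -2.71]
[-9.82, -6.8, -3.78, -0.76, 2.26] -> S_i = -9.82 + 3.02*i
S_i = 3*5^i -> [3, 15, 75, 375, 1875]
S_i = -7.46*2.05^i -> [-7.46, -15.29, -31.35, -64.27, -131.75]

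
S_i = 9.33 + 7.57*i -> [9.33, 16.9, 24.47, 32.04, 39.61]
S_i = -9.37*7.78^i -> [-9.37, -72.9, -567.15, -4412.44, -34328.75]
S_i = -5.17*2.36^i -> [-5.17, -12.2, -28.79, -67.96, -160.38]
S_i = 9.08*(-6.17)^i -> [9.08, -56.02, 345.67, -2132.76, 13159.11]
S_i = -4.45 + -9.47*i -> [-4.45, -13.92, -23.39, -32.86, -42.33]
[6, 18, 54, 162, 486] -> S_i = 6*3^i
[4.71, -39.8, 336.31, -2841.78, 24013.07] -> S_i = 4.71*(-8.45)^i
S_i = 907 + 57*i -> [907, 964, 1021, 1078, 1135]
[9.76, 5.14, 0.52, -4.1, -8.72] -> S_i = 9.76 + -4.62*i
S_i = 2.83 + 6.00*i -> [2.83, 8.83, 14.83, 20.83, 26.83]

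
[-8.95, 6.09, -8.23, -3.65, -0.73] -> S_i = Random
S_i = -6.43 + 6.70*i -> [-6.43, 0.27, 6.97, 13.67, 20.37]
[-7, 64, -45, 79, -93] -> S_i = Random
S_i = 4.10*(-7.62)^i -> [4.1, -31.24, 238.06, -1814.05, 13823.05]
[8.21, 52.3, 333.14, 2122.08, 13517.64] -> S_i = 8.21*6.37^i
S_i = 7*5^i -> [7, 35, 175, 875, 4375]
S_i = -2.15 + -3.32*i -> [-2.15, -5.47, -8.79, -12.11, -15.43]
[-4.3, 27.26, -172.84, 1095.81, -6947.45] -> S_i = -4.30*(-6.34)^i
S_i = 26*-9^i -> [26, -234, 2106, -18954, 170586]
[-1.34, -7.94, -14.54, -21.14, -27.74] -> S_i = -1.34 + -6.60*i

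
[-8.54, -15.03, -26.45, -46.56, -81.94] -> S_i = -8.54*1.76^i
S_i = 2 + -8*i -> [2, -6, -14, -22, -30]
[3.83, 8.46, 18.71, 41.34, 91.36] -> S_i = 3.83*2.21^i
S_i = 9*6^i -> [9, 54, 324, 1944, 11664]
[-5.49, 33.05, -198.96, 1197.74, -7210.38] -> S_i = -5.49*(-6.02)^i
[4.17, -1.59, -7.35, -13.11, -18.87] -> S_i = 4.17 + -5.76*i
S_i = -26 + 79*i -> [-26, 53, 132, 211, 290]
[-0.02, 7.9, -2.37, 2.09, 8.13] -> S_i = Random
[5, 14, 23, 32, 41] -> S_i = 5 + 9*i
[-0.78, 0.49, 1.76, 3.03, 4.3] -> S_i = -0.78 + 1.27*i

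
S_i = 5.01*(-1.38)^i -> [5.01, -6.91, 9.54, -13.17, 18.17]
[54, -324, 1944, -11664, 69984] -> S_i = 54*-6^i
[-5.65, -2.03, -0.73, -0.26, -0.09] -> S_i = -5.65*0.36^i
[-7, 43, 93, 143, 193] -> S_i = -7 + 50*i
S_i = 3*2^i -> [3, 6, 12, 24, 48]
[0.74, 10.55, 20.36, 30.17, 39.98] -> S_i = 0.74 + 9.81*i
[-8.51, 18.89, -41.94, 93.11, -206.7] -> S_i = -8.51*(-2.22)^i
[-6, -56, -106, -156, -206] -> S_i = -6 + -50*i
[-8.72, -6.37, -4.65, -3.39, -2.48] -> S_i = -8.72*0.73^i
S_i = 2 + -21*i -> [2, -19, -40, -61, -82]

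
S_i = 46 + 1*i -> [46, 47, 48, 49, 50]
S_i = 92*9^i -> [92, 828, 7452, 67068, 603612]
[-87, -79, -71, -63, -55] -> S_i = -87 + 8*i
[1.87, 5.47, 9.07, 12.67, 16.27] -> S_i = 1.87 + 3.60*i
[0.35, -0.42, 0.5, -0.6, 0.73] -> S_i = 0.35*(-1.20)^i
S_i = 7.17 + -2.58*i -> [7.17, 4.59, 2.01, -0.57, -3.15]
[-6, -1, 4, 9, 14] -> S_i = -6 + 5*i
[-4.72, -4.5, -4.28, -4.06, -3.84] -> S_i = -4.72 + 0.22*i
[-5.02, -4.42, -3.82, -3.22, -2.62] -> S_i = -5.02 + 0.60*i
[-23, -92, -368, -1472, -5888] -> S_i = -23*4^i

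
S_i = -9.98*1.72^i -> [-9.98, -17.17, -29.52, -50.78, -87.35]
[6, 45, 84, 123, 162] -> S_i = 6 + 39*i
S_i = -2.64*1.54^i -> [-2.64, -4.07, -6.26, -9.64, -14.85]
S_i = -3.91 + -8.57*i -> [-3.91, -12.48, -21.05, -29.62, -38.19]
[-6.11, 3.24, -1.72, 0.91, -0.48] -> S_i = -6.11*(-0.53)^i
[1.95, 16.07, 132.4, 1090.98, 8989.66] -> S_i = 1.95*8.24^i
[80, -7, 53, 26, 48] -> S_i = Random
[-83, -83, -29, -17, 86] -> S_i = Random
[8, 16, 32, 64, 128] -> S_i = 8*2^i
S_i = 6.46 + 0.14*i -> [6.46, 6.6, 6.74, 6.88, 7.02]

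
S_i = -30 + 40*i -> [-30, 10, 50, 90, 130]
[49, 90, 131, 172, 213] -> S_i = 49 + 41*i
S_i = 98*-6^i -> [98, -588, 3528, -21168, 127008]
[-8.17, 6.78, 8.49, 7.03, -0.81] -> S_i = Random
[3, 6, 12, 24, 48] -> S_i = 3*2^i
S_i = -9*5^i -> [-9, -45, -225, -1125, -5625]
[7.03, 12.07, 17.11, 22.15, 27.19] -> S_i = 7.03 + 5.04*i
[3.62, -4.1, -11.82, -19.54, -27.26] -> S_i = 3.62 + -7.72*i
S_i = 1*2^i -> [1, 2, 4, 8, 16]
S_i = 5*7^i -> [5, 35, 245, 1715, 12005]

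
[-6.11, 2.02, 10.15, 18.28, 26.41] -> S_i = -6.11 + 8.13*i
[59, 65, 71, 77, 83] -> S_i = 59 + 6*i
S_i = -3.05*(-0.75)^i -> [-3.05, 2.29, -1.72, 1.29, -0.97]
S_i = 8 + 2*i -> [8, 10, 12, 14, 16]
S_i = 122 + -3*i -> [122, 119, 116, 113, 110]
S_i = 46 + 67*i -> [46, 113, 180, 247, 314]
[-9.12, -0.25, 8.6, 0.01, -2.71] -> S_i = Random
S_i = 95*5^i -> [95, 475, 2375, 11875, 59375]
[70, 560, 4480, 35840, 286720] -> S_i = 70*8^i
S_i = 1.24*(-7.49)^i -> [1.24, -9.29, 69.56, -521.04, 3902.55]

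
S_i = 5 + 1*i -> [5, 6, 7, 8, 9]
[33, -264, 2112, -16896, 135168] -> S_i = 33*-8^i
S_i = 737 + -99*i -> [737, 638, 539, 440, 341]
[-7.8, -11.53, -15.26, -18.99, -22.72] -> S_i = -7.80 + -3.73*i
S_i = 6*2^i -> [6, 12, 24, 48, 96]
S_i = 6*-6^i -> [6, -36, 216, -1296, 7776]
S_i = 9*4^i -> [9, 36, 144, 576, 2304]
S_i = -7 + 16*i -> [-7, 9, 25, 41, 57]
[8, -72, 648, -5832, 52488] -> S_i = 8*-9^i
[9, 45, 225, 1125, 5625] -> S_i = 9*5^i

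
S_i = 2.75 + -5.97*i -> [2.75, -3.22, -9.19, -15.16, -21.13]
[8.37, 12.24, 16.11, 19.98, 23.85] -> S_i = 8.37 + 3.87*i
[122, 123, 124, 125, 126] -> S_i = 122 + 1*i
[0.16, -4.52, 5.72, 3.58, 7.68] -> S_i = Random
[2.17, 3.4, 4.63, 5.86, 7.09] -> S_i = 2.17 + 1.23*i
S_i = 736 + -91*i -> [736, 645, 554, 463, 372]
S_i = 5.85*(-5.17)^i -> [5.85, -30.24, 156.36, -808.4, 4179.44]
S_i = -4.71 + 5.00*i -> [-4.71, 0.29, 5.29, 10.29, 15.29]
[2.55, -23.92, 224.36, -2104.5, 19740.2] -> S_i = 2.55*(-9.38)^i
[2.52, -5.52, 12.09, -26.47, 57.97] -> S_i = 2.52*(-2.19)^i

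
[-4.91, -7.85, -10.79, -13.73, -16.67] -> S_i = -4.91 + -2.94*i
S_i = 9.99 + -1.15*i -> [9.99, 8.84, 7.69, 6.54, 5.39]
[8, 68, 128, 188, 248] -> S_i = 8 + 60*i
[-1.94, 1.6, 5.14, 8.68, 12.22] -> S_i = -1.94 + 3.54*i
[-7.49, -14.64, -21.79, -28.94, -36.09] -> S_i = -7.49 + -7.15*i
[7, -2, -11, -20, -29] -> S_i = 7 + -9*i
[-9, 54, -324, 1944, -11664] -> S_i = -9*-6^i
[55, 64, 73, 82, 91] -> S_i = 55 + 9*i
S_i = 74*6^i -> [74, 444, 2664, 15984, 95904]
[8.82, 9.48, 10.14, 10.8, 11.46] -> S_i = 8.82 + 0.66*i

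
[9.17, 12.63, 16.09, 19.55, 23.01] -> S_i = 9.17 + 3.46*i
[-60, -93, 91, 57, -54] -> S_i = Random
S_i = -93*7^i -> [-93, -651, -4557, -31899, -223293]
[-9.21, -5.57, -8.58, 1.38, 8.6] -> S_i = Random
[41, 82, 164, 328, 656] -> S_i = 41*2^i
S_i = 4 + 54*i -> [4, 58, 112, 166, 220]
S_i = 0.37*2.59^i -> [0.37, 0.96, 2.48, 6.43, 16.65]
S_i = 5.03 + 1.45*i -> [5.03, 6.48, 7.93, 9.38, 10.83]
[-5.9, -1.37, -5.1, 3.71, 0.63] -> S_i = Random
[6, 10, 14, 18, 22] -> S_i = 6 + 4*i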